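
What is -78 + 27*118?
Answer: 3108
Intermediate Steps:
-78 + 27*118 = -78 + 3186 = 3108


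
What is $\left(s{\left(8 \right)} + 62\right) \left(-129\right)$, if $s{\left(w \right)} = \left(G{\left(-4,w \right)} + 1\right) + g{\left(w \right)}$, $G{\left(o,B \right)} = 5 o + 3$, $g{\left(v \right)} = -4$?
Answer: $-5418$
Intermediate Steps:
$G{\left(o,B \right)} = 3 + 5 o$
$s{\left(w \right)} = -20$ ($s{\left(w \right)} = \left(\left(3 + 5 \left(-4\right)\right) + 1\right) - 4 = \left(\left(3 - 20\right) + 1\right) - 4 = \left(-17 + 1\right) - 4 = -16 - 4 = -20$)
$\left(s{\left(8 \right)} + 62\right) \left(-129\right) = \left(-20 + 62\right) \left(-129\right) = 42 \left(-129\right) = -5418$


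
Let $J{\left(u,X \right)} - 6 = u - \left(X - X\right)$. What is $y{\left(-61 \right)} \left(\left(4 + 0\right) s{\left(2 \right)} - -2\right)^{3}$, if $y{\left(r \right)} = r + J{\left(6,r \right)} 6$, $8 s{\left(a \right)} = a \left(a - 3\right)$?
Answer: $11$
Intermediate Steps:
$s{\left(a \right)} = \frac{a \left(-3 + a\right)}{8}$ ($s{\left(a \right)} = \frac{a \left(a - 3\right)}{8} = \frac{a \left(-3 + a\right)}{8}$)
$J{\left(u,X \right)} = 6 + u$ ($J{\left(u,X \right)} = 6 + \left(u - \left(X - X\right)\right) = 6 + \left(u - 0\right) = 6 + \left(u + 0\right) = 6 + u$)
$y{\left(r \right)} = 72 + r$ ($y{\left(r \right)} = r + \left(6 + 6\right) 6 = r + 12 \cdot 6 = r + 72 = 72 + r$)
$y{\left(-61 \right)} \left(\left(4 + 0\right) s{\left(2 \right)} - -2\right)^{3} = \left(72 - 61\right) \left(\left(4 + 0\right) \frac{1}{8} \cdot 2 \left(-3 + 2\right) - -2\right)^{3} = 11 \left(4 \cdot \frac{1}{8} \cdot 2 \left(-1\right) + 2\right)^{3} = 11 \left(4 \left(- \frac{1}{4}\right) + 2\right)^{3} = 11 \left(-1 + 2\right)^{3} = 11 \cdot 1^{3} = 11 \cdot 1 = 11$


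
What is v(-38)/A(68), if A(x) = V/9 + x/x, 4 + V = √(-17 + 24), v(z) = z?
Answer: -95 + 19*√7 ≈ -44.731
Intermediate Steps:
V = -4 + √7 (V = -4 + √(-17 + 24) = -4 + √7 ≈ -1.3542)
A(x) = 5/9 + √7/9 (A(x) = (-4 + √7)/9 + x/x = (-4 + √7)*(⅑) + 1 = (-4/9 + √7/9) + 1 = 5/9 + √7/9)
v(-38)/A(68) = -38/(5/9 + √7/9)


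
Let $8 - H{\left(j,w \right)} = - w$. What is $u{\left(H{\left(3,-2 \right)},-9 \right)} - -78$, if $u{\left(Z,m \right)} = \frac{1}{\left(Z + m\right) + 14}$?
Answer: $\frac{859}{11} \approx 78.091$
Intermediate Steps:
$H{\left(j,w \right)} = 8 + w$ ($H{\left(j,w \right)} = 8 - - w = 8 + w$)
$u{\left(Z,m \right)} = \frac{1}{14 + Z + m}$
$u{\left(H{\left(3,-2 \right)},-9 \right)} - -78 = \frac{1}{14 + \left(8 - 2\right) - 9} - -78 = \frac{1}{14 + 6 - 9} + 78 = \frac{1}{11} + 78 = \frac{859}{11}$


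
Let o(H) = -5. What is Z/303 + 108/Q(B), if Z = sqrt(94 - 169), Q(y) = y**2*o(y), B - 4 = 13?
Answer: -108/1445 + 5*I*sqrt(3)/303 ≈ -0.074741 + 0.028582*I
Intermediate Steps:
B = 17 (B = 4 + 13 = 17)
Q(y) = -5*y**2 (Q(y) = y**2*(-5) = -5*y**2)
Z = 5*I*sqrt(3) (Z = sqrt(-75) = 5*I*sqrt(3) ≈ 8.6602*I)
Z/303 + 108/Q(B) = (5*I*sqrt(3))/303 + 108/((-5*17**2)) = (5*I*sqrt(3))*(1/303) + 108/((-5*289)) = 5*I*sqrt(3)/303 + 108/(-1445) = 5*I*sqrt(3)/303 + 108*(-1/1445) = 5*I*sqrt(3)/303 - 108/1445 = -108/1445 + 5*I*sqrt(3)/303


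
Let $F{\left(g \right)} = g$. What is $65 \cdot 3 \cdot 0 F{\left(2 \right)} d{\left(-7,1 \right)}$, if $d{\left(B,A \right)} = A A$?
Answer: $0$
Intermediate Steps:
$d{\left(B,A \right)} = A^{2}$
$65 \cdot 3 \cdot 0 F{\left(2 \right)} d{\left(-7,1 \right)} = 65 \cdot 3 \cdot 0 \cdot 2 \cdot 1^{2} = 65 \cdot 0 \cdot 2 \cdot 1 = 65 \cdot 0 \cdot 1 = 0 \cdot 1 = 0$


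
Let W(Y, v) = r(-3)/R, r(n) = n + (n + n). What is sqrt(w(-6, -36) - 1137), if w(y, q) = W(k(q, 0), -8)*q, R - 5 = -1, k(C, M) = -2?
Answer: 4*I*sqrt(66) ≈ 32.496*I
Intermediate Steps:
r(n) = 3*n (r(n) = n + 2*n = 3*n)
R = 4 (R = 5 - 1 = 4)
W(Y, v) = -9/4 (W(Y, v) = (3*(-3))/4 = -9*1/4 = -9/4)
w(y, q) = -9*q/4
sqrt(w(-6, -36) - 1137) = sqrt(-9/4*(-36) - 1137) = sqrt(81 - 1137) = sqrt(-1056) = 4*I*sqrt(66)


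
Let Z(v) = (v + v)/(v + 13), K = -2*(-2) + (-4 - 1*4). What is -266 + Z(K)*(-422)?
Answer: 982/9 ≈ 109.11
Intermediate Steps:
K = -4 (K = 4 + (-4 - 4) = 4 - 8 = -4)
Z(v) = 2*v/(13 + v) (Z(v) = (2*v)/(13 + v) = 2*v/(13 + v))
-266 + Z(K)*(-422) = -266 + (2*(-4)/(13 - 4))*(-422) = -266 + (2*(-4)/9)*(-422) = -266 + (2*(-4)*(⅑))*(-422) = -266 - 8/9*(-422) = -266 + 3376/9 = 982/9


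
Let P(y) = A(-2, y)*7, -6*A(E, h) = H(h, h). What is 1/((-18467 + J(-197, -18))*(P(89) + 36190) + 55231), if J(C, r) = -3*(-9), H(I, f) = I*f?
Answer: -3/1490643767 ≈ -2.0126e-9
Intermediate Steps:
A(E, h) = -h²/6 (A(E, h) = -h*h/6 = -h²/6)
J(C, r) = 27
P(y) = -7*y²/6 (P(y) = -y²/6*7 = -7*y²/6)
1/((-18467 + J(-197, -18))*(P(89) + 36190) + 55231) = 1/((-18467 + 27)*(-7/6*89² + 36190) + 55231) = 1/(-18440*(-7/6*7921 + 36190) + 55231) = 1/(-18440*(-55447/6 + 36190) + 55231) = 1/(-18440*161693/6 + 55231) = 1/(-1490809460/3 + 55231) = 1/(-1490643767/3) = -3/1490643767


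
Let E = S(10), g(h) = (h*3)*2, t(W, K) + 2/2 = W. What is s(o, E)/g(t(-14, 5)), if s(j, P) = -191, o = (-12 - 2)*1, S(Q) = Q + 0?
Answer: 191/90 ≈ 2.1222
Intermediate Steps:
t(W, K) = -1 + W
g(h) = 6*h (g(h) = (3*h)*2 = 6*h)
S(Q) = Q
E = 10
o = -14 (o = -14*1 = -14)
s(o, E)/g(t(-14, 5)) = -191*1/(6*(-1 - 14)) = -191/(6*(-15)) = -191/(-90) = -191*(-1/90) = 191/90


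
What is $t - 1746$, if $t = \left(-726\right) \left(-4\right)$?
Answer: $1158$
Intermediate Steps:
$t = 2904$
$t - 1746 = 2904 - 1746 = 1158$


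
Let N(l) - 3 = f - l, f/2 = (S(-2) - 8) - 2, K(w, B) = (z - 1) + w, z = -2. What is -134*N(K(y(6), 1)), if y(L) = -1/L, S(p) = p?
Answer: 7169/3 ≈ 2389.7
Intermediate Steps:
K(w, B) = -3 + w (K(w, B) = (-2 - 1) + w = -3 + w)
f = -24 (f = 2*((-2 - 8) - 2) = 2*(-10 - 2) = 2*(-12) = -24)
N(l) = -21 - l (N(l) = 3 + (-24 - l) = -21 - l)
-134*N(K(y(6), 1)) = -134*(-21 - (-3 - 1/6)) = -134*(-21 - 1*(-19/6)) = -134*(-21 + 19/6) = -134*(-107/6) = 7169/3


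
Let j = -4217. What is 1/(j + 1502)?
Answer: -1/2715 ≈ -0.00036832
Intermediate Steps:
1/(j + 1502) = 1/(-4217 + 1502) = 1/(-2715) = -1/2715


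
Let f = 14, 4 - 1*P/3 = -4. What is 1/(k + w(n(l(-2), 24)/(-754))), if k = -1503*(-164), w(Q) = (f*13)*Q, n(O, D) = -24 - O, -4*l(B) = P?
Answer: 29/7148394 ≈ 4.0569e-6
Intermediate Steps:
P = 24 (P = 12 - 3*(-4) = 12 + 12 = 24)
l(B) = -6 (l(B) = -¼*24 = -6)
w(Q) = 182*Q (w(Q) = (14*13)*Q = 182*Q)
k = 246492
1/(k + w(n(l(-2), 24)/(-754))) = 1/(246492 + 182*((-24 - 1*(-6))/(-754))) = 1/(246492 + 182*((-24 + 6)*(-1/754))) = 1/(246492 + 182*(-18*(-1/754))) = 1/(246492 + 182*(9/377)) = 1/(246492 + 126/29) = 1/(7148394/29) = 29/7148394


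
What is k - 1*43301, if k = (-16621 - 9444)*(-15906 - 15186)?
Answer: 810369679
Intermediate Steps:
k = 810412980 (k = -26065*(-31092) = 810412980)
k - 1*43301 = 810412980 - 1*43301 = 810412980 - 43301 = 810369679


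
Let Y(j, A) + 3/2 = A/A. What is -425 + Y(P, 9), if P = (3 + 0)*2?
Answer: -851/2 ≈ -425.50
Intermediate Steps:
P = 6 (P = 3*2 = 6)
Y(j, A) = -1/2 (Y(j, A) = -3/2 + A/A = -3/2 + 1 = -1/2)
-425 + Y(P, 9) = -425 - 1/2 = -851/2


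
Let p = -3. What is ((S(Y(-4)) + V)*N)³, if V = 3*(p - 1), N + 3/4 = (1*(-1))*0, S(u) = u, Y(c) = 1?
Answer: 35937/64 ≈ 561.52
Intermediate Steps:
N = -¾ (N = -¾ + (1*(-1))*0 = -¾ - 1*0 = -¾ + 0 = -¾ ≈ -0.75000)
V = -12 (V = 3*(-3 - 1) = 3*(-4) = -12)
((S(Y(-4)) + V)*N)³ = ((1 - 12)*(-¾))³ = (-11*(-¾))³ = (33/4)³ = 35937/64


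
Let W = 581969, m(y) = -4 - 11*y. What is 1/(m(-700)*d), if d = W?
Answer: 1/4478833424 ≈ 2.2327e-10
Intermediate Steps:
d = 581969
1/(m(-700)*d) = 1/(-4 - 11*(-700)*581969) = (1/581969)/(-4 + 7700) = (1/581969)/7696 = (1/7696)*(1/581969) = 1/4478833424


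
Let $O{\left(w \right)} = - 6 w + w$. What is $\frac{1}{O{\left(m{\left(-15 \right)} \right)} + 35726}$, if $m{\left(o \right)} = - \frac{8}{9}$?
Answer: $\frac{9}{321574} \approx 2.7987 \cdot 10^{-5}$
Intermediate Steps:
$m{\left(o \right)} = - \frac{8}{9}$ ($m{\left(o \right)} = \left(-8\right) \frac{1}{9} = - \frac{8}{9}$)
$O{\left(w \right)} = - 5 w$
$\frac{1}{O{\left(m{\left(-15 \right)} \right)} + 35726} = \frac{1}{\left(-5\right) \left(- \frac{8}{9}\right) + 35726} = \frac{1}{\frac{40}{9} + 35726} = \frac{1}{\frac{321574}{9}} = \frac{9}{321574}$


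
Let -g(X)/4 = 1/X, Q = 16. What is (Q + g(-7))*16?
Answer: 1856/7 ≈ 265.14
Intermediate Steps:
g(X) = -4/X
(Q + g(-7))*16 = (16 - 4/(-7))*16 = (16 - 4*(-1/7))*16 = (16 + 4/7)*16 = (116/7)*16 = 1856/7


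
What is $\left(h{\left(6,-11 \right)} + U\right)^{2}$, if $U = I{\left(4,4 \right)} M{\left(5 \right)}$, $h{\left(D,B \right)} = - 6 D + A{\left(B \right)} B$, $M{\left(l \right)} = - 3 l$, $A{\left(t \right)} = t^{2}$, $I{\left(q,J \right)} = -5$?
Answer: $1669264$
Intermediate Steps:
$h{\left(D,B \right)} = B^{3} - 6 D$ ($h{\left(D,B \right)} = - 6 D + B^{2} B = - 6 D + B^{3} = B^{3} - 6 D$)
$U = 75$ ($U = - 5 \left(\left(-3\right) 5\right) = \left(-5\right) \left(-15\right) = 75$)
$\left(h{\left(6,-11 \right)} + U\right)^{2} = \left(\left(\left(-11\right)^{3} - 36\right) + 75\right)^{2} = \left(\left(-1331 - 36\right) + 75\right)^{2} = \left(-1367 + 75\right)^{2} = \left(-1292\right)^{2} = 1669264$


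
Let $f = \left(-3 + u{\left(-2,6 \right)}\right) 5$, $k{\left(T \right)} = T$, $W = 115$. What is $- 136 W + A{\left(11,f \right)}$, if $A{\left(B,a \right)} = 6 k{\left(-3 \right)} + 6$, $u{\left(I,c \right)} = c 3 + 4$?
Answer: $-15652$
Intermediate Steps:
$u{\left(I,c \right)} = 4 + 3 c$ ($u{\left(I,c \right)} = 3 c + 4 = 4 + 3 c$)
$f = 95$ ($f = \left(-3 + \left(4 + 3 \cdot 6\right)\right) 5 = \left(-3 + \left(4 + 18\right)\right) 5 = \left(-3 + 22\right) 5 = 19 \cdot 5 = 95$)
$A{\left(B,a \right)} = -12$ ($A{\left(B,a \right)} = 6 \left(-3\right) + 6 = -18 + 6 = -12$)
$- 136 W + A{\left(11,f \right)} = \left(-136\right) 115 - 12 = -15640 - 12 = -15652$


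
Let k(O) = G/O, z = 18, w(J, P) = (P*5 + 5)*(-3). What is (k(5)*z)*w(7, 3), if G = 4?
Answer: -864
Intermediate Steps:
w(J, P) = -15 - 15*P (w(J, P) = (5*P + 5)*(-3) = (5 + 5*P)*(-3) = -15 - 15*P)
k(O) = 4/O
(k(5)*z)*w(7, 3) = ((4/5)*18)*(-15 - 15*3) = ((4*(1/5))*18)*(-15 - 45) = ((4/5)*18)*(-60) = (72/5)*(-60) = -864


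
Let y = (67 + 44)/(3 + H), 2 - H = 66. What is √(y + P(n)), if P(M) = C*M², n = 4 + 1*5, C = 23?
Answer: 2*√1731363/61 ≈ 43.141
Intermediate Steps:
H = -64 (H = 2 - 1*66 = 2 - 66 = -64)
n = 9 (n = 4 + 5 = 9)
P(M) = 23*M²
y = -111/61 (y = (67 + 44)/(3 - 64) = 111/(-61) = 111*(-1/61) = -111/61 ≈ -1.8197)
√(y + P(n)) = √(-111/61 + 23*9²) = √(-111/61 + 23*81) = √(-111/61 + 1863) = √(113532/61) = 2*√1731363/61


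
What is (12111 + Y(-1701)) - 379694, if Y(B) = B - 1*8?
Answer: -369292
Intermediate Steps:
Y(B) = -8 + B (Y(B) = B - 8 = -8 + B)
(12111 + Y(-1701)) - 379694 = (12111 + (-8 - 1701)) - 379694 = (12111 - 1709) - 379694 = 10402 - 379694 = -369292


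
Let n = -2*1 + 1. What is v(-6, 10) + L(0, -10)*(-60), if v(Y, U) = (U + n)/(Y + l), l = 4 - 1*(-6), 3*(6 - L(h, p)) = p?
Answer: -2231/4 ≈ -557.75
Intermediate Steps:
L(h, p) = 6 - p/3
l = 10 (l = 4 + 6 = 10)
n = -1 (n = -2 + 1 = -1)
v(Y, U) = (-1 + U)/(10 + Y) (v(Y, U) = (U - 1)/(Y + 10) = (-1 + U)/(10 + Y))
v(-6, 10) + L(0, -10)*(-60) = (-1 + 10)/(10 - 6) + (6 - ⅓*(-10))*(-60) = 9/4 + (6 + 10/3)*(-60) = (¼)*9 + (28/3)*(-60) = 9/4 - 560 = -2231/4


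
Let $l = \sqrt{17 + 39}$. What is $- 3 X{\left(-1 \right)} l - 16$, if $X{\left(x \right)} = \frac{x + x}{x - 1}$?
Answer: $-16 - 6 \sqrt{14} \approx -38.45$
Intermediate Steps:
$X{\left(x \right)} = \frac{2 x}{-1 + x}$
$l = 2 \sqrt{14}$ ($l = \sqrt{56} = 2 \sqrt{14} \approx 7.4833$)
$- 3 X{\left(-1 \right)} l - 16 = - 3 \cdot 2 \left(-1\right) \frac{1}{-1 - 1} \cdot 2 \sqrt{14} - 16 = - 3 \cdot 2 \left(-1\right) \frac{1}{-2} \cdot 2 \sqrt{14} - 16 = - 3 \cdot 2 \left(-1\right) \left(- \frac{1}{2}\right) 2 \sqrt{14} - 16 = \left(-3\right) 1 \cdot 2 \sqrt{14} - 16 = - 3 \cdot 2 \sqrt{14} - 16 = - 6 \sqrt{14} - 16 = -16 - 6 \sqrt{14}$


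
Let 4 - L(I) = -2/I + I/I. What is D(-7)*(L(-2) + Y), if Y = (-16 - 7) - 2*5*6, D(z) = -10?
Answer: 810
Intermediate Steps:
L(I) = 3 + 2/I (L(I) = 4 - (-2/I + I/I) = 4 - (-2/I + 1) = 4 - (1 - 2/I) = 4 + (-1 + 2/I) = 3 + 2/I)
Y = -83 (Y = -23 - 10*6 = -23 - 60 = -83)
D(-7)*(L(-2) + Y) = -10*((3 + 2/(-2)) - 83) = -10*((3 + 2*(-½)) - 83) = -10*((3 - 1) - 83) = -10*(2 - 83) = -10*(-81) = 810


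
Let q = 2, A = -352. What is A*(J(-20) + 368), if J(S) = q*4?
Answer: -132352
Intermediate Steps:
J(S) = 8 (J(S) = 2*4 = 8)
A*(J(-20) + 368) = -352*(8 + 368) = -352*376 = -132352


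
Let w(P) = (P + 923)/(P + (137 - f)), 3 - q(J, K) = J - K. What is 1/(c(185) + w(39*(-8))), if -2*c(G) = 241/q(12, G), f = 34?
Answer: -6688/24131 ≈ -0.27715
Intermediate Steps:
q(J, K) = 3 + K - J (q(J, K) = 3 - (J - K) = 3 + (K - J) = 3 + K - J)
c(G) = -241/(2*(-9 + G)) (c(G) = -241/(2*(3 + G - 1*12)) = -241/(2*(3 + G - 12)) = -241/(2*(-9 + G)))
w(P) = (923 + P)/(103 + P) (w(P) = (P + 923)/(P + (137 - 1*34)) = (923 + P)/(P + (137 - 34)) = (923 + P)/(P + 103) = (923 + P)/(103 + P))
1/(c(185) + w(39*(-8))) = 1/(-241/(-18 + 2*185) + (923 + 39*(-8))/(103 + 39*(-8))) = 1/(-241/(-18 + 370) + (923 - 312)/(103 - 312)) = 1/(-241/352 + 611/(-209)) = 1/(-241*1/352 - 1/209*611) = 1/(-241/352 - 611/209) = 1/(-24131/6688) = -6688/24131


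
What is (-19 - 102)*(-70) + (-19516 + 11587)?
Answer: 541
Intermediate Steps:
(-19 - 102)*(-70) + (-19516 + 11587) = -121*(-70) - 7929 = 8470 - 7929 = 541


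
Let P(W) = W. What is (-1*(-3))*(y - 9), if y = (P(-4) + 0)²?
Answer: 21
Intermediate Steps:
y = 16 (y = (-4 + 0)² = (-4)² = 16)
(-1*(-3))*(y - 9) = (-1*(-3))*(16 - 9) = 3*7 = 21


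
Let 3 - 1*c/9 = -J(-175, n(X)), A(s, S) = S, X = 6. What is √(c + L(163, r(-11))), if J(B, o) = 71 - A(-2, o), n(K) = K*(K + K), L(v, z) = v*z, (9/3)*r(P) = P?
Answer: I*√5217/3 ≈ 24.076*I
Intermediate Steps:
r(P) = P/3
n(K) = 2*K² (n(K) = K*(2*K) = 2*K²)
J(B, o) = 71 - o
c = 18 (c = 27 - (-9)*(71 - 2*6²) = 27 - (-9)*(71 - 2*36) = 27 - (-9)*(71 - 1*72) = 27 - (-9)*(71 - 72) = 27 - (-9)*(-1) = 27 - 9*1 = 27 - 9 = 18)
√(c + L(163, r(-11))) = √(18 + 163*((⅓)*(-11))) = √(18 + 163*(-11/3)) = √(18 - 1793/3) = √(-1739/3) = I*√5217/3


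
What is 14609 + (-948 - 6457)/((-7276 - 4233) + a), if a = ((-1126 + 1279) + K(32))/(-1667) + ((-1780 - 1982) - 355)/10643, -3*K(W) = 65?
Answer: 8949848657347729/612598707746 ≈ 14610.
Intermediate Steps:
K(W) = -65/3 (K(W) = -⅓*65 = -65/3)
a = -24782459/53225643 (a = ((-1126 + 1279) - 65/3)/(-1667) + ((-1780 - 1982) - 355)/10643 = (153 - 65/3)*(-1/1667) + (-3762 - 355)*(1/10643) = (394/3)*(-1/1667) - 4117*1/10643 = -394/5001 - 4117/10643 = -24782459/53225643 ≈ -0.46561)
14609 + (-948 - 6457)/((-7276 - 4233) + a) = 14609 + (-948 - 6457)/((-7276 - 4233) - 24782459/53225643) = 14609 - 7405/(-11509 - 24782459/53225643) = 14609 - 7405/(-612598707746/53225643) = 14609 - 7405*(-53225643/612598707746) = 14609 + 394135886415/612598707746 = 8949848657347729/612598707746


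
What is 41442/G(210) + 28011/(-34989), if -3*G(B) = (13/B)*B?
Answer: -1450135519/151619 ≈ -9564.3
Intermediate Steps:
G(B) = -13/3 (G(B) = -13/B*B/3 = -⅓*13 = -13/3)
41442/G(210) + 28011/(-34989) = 41442/(-13/3) + 28011/(-34989) = 41442*(-3/13) + 28011*(-1/34989) = -124326/13 - 9337/11663 = -1450135519/151619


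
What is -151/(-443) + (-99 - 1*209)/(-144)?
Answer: 39547/15948 ≈ 2.4797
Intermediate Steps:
-151/(-443) + (-99 - 1*209)/(-144) = -151*(-1/443) + (-99 - 209)*(-1/144) = 151/443 - 308*(-1/144) = 151/443 + 77/36 = 39547/15948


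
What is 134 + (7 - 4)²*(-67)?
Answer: -469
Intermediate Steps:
134 + (7 - 4)²*(-67) = 134 + 3²*(-67) = 134 + 9*(-67) = 134 - 603 = -469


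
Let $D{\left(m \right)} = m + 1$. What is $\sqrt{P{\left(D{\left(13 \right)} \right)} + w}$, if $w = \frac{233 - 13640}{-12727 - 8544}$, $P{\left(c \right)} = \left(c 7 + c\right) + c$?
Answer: $\frac{\sqrt{57294565863}}{21271} \approx 11.253$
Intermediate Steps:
$D{\left(m \right)} = 1 + m$
$P{\left(c \right)} = 9 c$ ($P{\left(c \right)} = \left(7 c + c\right) + c = 8 c + c = 9 c$)
$w = \frac{13407}{21271}$ ($w = - \frac{13407}{-21271} = \left(-13407\right) \left(- \frac{1}{21271}\right) = \frac{13407}{21271} \approx 0.63029$)
$\sqrt{P{\left(D{\left(13 \right)} \right)} + w} = \sqrt{9 \left(1 + 13\right) + \frac{13407}{21271}} = \sqrt{9 \cdot 14 + \frac{13407}{21271}} = \sqrt{126 + \frac{13407}{21271}} = \sqrt{\frac{2693553}{21271}} = \frac{\sqrt{57294565863}}{21271}$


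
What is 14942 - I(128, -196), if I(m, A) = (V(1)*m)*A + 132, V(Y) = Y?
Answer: 39898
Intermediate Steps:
I(m, A) = 132 + A*m (I(m, A) = (1*m)*A + 132 = m*A + 132 = A*m + 132 = 132 + A*m)
14942 - I(128, -196) = 14942 - (132 - 196*128) = 14942 - (132 - 25088) = 14942 - 1*(-24956) = 14942 + 24956 = 39898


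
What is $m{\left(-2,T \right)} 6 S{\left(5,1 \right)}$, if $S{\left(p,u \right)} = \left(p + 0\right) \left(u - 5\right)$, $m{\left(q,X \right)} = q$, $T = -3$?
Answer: $240$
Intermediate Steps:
$S{\left(p,u \right)} = p \left(-5 + u\right)$
$m{\left(-2,T \right)} 6 S{\left(5,1 \right)} = \left(-2\right) 6 \cdot 5 \left(-5 + 1\right) = - 12 \cdot 5 \left(-4\right) = \left(-12\right) \left(-20\right) = 240$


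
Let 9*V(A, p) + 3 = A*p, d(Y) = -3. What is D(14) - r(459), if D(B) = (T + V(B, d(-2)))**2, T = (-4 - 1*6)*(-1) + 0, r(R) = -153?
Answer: 178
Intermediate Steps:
V(A, p) = -1/3 + A*p/9 (V(A, p) = -1/3 + (A*p)/9 = -1/3 + A*p/9)
T = 10 (T = (-4 - 6)*(-1) + 0 = -10*(-1) + 0 = 10 + 0 = 10)
D(B) = (29/3 - B/3)**2 (D(B) = (10 + (-1/3 + (1/9)*B*(-3)))**2 = (10 + (-1/3 - B/3))**2 = (29/3 - B/3)**2)
D(14) - r(459) = (29 - 1*14)**2/9 - 1*(-153) = (29 - 14)**2/9 + 153 = (1/9)*15**2 + 153 = (1/9)*225 + 153 = 25 + 153 = 178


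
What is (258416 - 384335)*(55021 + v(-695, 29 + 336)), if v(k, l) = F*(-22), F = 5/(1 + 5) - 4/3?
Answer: -6929574408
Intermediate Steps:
F = -½ (F = 5/6 - 4*⅓ = 5*(⅙) - 4/3 = ⅚ - 4/3 = -½ ≈ -0.50000)
v(k, l) = 11 (v(k, l) = -½*(-22) = 11)
(258416 - 384335)*(55021 + v(-695, 29 + 336)) = (258416 - 384335)*(55021 + 11) = -125919*55032 = -6929574408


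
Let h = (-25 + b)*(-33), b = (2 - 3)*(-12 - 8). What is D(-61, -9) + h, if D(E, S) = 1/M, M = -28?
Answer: 4619/28 ≈ 164.96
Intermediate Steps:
b = 20 (b = -1*(-20) = 20)
D(E, S) = -1/28 (D(E, S) = 1/(-28) = -1/28)
h = 165 (h = (-25 + 20)*(-33) = -5*(-33) = 165)
D(-61, -9) + h = -1/28 + 165 = 4619/28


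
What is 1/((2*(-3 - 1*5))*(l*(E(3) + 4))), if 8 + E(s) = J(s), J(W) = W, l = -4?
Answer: -1/64 ≈ -0.015625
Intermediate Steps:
E(s) = -8 + s
1/((2*(-3 - 1*5))*(l*(E(3) + 4))) = 1/((2*(-3 - 1*5))*(-4*((-8 + 3) + 4))) = 1/((2*(-3 - 5))*(-4*(-5 + 4))) = 1/((2*(-8))*(-4*(-1))) = 1/(-16*4) = 1/(-64) = -1/64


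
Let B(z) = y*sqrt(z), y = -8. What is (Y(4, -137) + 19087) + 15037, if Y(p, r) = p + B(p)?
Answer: 34112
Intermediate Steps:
B(z) = -8*sqrt(z)
Y(p, r) = p - 8*sqrt(p)
(Y(4, -137) + 19087) + 15037 = ((4 - 8*sqrt(4)) + 19087) + 15037 = ((4 - 8*2) + 19087) + 15037 = ((4 - 16) + 19087) + 15037 = (-12 + 19087) + 15037 = 19075 + 15037 = 34112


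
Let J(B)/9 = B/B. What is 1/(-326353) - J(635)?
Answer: -2937178/326353 ≈ -9.0000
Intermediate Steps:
J(B) = 9 (J(B) = 9*(B/B) = 9*1 = 9)
1/(-326353) - J(635) = 1/(-326353) - 1*9 = -1/326353 - 9 = -2937178/326353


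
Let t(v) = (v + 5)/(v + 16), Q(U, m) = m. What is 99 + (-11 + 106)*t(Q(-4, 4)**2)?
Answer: 5163/32 ≈ 161.34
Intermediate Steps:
t(v) = (5 + v)/(16 + v)
99 + (-11 + 106)*t(Q(-4, 4)**2) = 99 + (-11 + 106)*((5 + 4**2)/(16 + 4**2)) = 99 + 95*((5 + 16)/(16 + 16)) = 99 + 95*(21/32) = 99 + 1995/32 = 5163/32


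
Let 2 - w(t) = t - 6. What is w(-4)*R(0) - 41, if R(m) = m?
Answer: -41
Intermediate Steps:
w(t) = 8 - t (w(t) = 2 - (t - 6) = 2 - (-6 + t) = 2 + (6 - t) = 8 - t)
w(-4)*R(0) - 41 = (8 - 1*(-4))*0 - 41 = (8 + 4)*0 - 41 = 12*0 - 41 = 0 - 41 = -41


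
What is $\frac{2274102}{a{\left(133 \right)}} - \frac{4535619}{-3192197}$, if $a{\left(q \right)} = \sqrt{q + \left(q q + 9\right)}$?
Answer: $\frac{4535619}{3192197} + \frac{2274102 \sqrt{17831}}{17831} \approx 17032.0$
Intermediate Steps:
$a{\left(q \right)} = \sqrt{9 + q + q^{2}}$ ($a{\left(q \right)} = \sqrt{q + \left(q^{2} + 9\right)} = \sqrt{q + \left(9 + q^{2}\right)} = \sqrt{9 + q + q^{2}}$)
$\frac{2274102}{a{\left(133 \right)}} - \frac{4535619}{-3192197} = \frac{2274102}{\sqrt{9 + 133 + 133^{2}}} - \frac{4535619}{-3192197} = \frac{2274102}{\sqrt{9 + 133 + 17689}} - - \frac{4535619}{3192197} = \frac{2274102}{\sqrt{17831}} + \frac{4535619}{3192197} = 2274102 \frac{\sqrt{17831}}{17831} + \frac{4535619}{3192197} = \frac{2274102 \sqrt{17831}}{17831} + \frac{4535619}{3192197} = \frac{4535619}{3192197} + \frac{2274102 \sqrt{17831}}{17831}$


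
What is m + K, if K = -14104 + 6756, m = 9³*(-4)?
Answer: -10264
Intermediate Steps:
m = -2916 (m = 729*(-4) = -2916)
K = -7348
m + K = -2916 - 7348 = -10264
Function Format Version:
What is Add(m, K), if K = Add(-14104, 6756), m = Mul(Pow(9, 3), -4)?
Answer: -10264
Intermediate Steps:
m = -2916 (m = Mul(729, -4) = -2916)
K = -7348
Add(m, K) = Add(-2916, -7348) = -10264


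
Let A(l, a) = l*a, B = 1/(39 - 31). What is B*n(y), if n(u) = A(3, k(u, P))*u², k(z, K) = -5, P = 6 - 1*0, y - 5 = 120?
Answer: -234375/8 ≈ -29297.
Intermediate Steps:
y = 125 (y = 5 + 120 = 125)
P = 6 (P = 6 + 0 = 6)
B = ⅛ (B = 1/8 = ⅛ ≈ 0.12500)
A(l, a) = a*l
n(u) = -15*u² (n(u) = (-5*3)*u² = -15*u²)
B*n(y) = (-15*125²)/8 = (-15*15625)/8 = (⅛)*(-234375) = -234375/8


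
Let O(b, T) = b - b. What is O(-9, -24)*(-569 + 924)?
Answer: 0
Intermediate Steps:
O(b, T) = 0
O(-9, -24)*(-569 + 924) = 0*(-569 + 924) = 0*355 = 0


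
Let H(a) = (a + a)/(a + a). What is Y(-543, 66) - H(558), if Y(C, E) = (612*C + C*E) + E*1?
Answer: -368089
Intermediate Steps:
Y(C, E) = E + 612*C + C*E (Y(C, E) = (612*C + C*E) + E = E + 612*C + C*E)
H(a) = 1 (H(a) = (2*a)/((2*a)) = (2*a)*(1/(2*a)) = 1)
Y(-543, 66) - H(558) = (66 + 612*(-543) - 543*66) - 1*1 = (66 - 332316 - 35838) - 1 = -368088 - 1 = -368089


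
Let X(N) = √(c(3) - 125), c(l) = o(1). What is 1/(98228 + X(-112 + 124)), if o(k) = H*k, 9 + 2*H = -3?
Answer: 98228/9648740115 - I*√131/9648740115 ≈ 1.018e-5 - 1.1862e-9*I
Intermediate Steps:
H = -6 (H = -9/2 + (½)*(-3) = -9/2 - 3/2 = -6)
o(k) = -6*k
c(l) = -6 (c(l) = -6*1 = -6)
X(N) = I*√131 (X(N) = √(-6 - 125) = √(-131) = I*√131)
1/(98228 + X(-112 + 124)) = 1/(98228 + I*√131)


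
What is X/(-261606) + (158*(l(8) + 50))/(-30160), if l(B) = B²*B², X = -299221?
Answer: -20293151731/986254620 ≈ -20.576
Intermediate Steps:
l(B) = B⁴
X/(-261606) + (158*(l(8) + 50))/(-30160) = -299221/(-261606) + (158*(8⁴ + 50))/(-30160) = -299221*(-1/261606) + (158*(4096 + 50))*(-1/30160) = 299221/261606 + (158*4146)*(-1/30160) = 299221/261606 + 655068*(-1/30160) = 299221/261606 - 163767/7540 = -20293151731/986254620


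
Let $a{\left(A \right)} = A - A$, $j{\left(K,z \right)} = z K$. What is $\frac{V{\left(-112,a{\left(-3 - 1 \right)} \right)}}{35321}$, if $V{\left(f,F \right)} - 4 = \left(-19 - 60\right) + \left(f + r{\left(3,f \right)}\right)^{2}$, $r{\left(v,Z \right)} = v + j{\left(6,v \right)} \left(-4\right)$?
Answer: $\frac{32686}{35321} \approx 0.9254$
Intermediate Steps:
$j{\left(K,z \right)} = K z$
$r{\left(v,Z \right)} = - 23 v$ ($r{\left(v,Z \right)} = v + 6 v \left(-4\right) = v - 24 v = - 23 v$)
$a{\left(A \right)} = 0$
$V{\left(f,F \right)} = -75 + \left(-69 + f\right)^{2}$ ($V{\left(f,F \right)} = 4 + \left(\left(-19 - 60\right) + \left(f - 69\right)^{2}\right) = 4 + \left(-79 + \left(f - 69\right)^{2}\right) = 4 + \left(-79 + \left(-69 + f\right)^{2}\right) = -75 + \left(-69 + f\right)^{2}$)
$\frac{V{\left(-112,a{\left(-3 - 1 \right)} \right)}}{35321} = \frac{-75 + \left(-69 - 112\right)^{2}}{35321} = \left(-75 + \left(-181\right)^{2}\right) \frac{1}{35321} = \left(-75 + 32761\right) \frac{1}{35321} = 32686 \cdot \frac{1}{35321} = \frac{32686}{35321}$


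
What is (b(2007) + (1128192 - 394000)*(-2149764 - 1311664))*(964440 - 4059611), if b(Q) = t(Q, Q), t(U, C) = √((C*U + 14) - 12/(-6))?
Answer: 7865921320734316096 - 3095171*√4028065 ≈ 7.8659e+18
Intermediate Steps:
t(U, C) = √(16 + C*U) (t(U, C) = √((14 + C*U) - 12*(-⅙)) = √((14 + C*U) + 2) = √(16 + C*U))
b(Q) = √(16 + Q²) (b(Q) = √(16 + Q*Q) = √(16 + Q²))
(b(2007) + (1128192 - 394000)*(-2149764 - 1311664))*(964440 - 4059611) = (√(16 + 2007²) + (1128192 - 394000)*(-2149764 - 1311664))*(964440 - 4059611) = (√(16 + 4028049) + 734192*(-3461428))*(-3095171) = (√4028065 - 2541352746176)*(-3095171) = (-2541352746176 + √4028065)*(-3095171) = 7865921320734316096 - 3095171*√4028065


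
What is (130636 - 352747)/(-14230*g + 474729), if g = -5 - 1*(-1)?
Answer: -222111/531649 ≈ -0.41778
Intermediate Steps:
g = -4 (g = -5 + 1 = -4)
(130636 - 352747)/(-14230*g + 474729) = (130636 - 352747)/(-14230*(-4) + 474729) = -222111/(56920 + 474729) = -222111/531649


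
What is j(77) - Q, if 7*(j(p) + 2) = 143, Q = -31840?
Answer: 223009/7 ≈ 31858.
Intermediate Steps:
j(p) = 129/7 (j(p) = -2 + (⅐)*143 = -2 + 143/7 = 129/7)
j(77) - Q = 129/7 - 1*(-31840) = 129/7 + 31840 = 223009/7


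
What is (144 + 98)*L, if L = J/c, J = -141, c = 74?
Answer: -17061/37 ≈ -461.11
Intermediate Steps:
L = -141/74 ≈ -1.9054
(144 + 98)*L = (144 + 98)*(-141/74) = 242*(-141/74) = -17061/37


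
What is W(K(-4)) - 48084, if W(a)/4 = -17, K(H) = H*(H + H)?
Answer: -48152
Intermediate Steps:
K(H) = 2*H**2 (K(H) = H*(2*H) = 2*H**2)
W(a) = -68 (W(a) = 4*(-17) = -68)
W(K(-4)) - 48084 = -68 - 48084 = -48152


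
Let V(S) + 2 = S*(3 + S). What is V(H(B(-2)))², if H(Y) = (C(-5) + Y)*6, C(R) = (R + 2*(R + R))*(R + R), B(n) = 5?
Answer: 5501313958144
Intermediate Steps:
C(R) = 10*R² (C(R) = (R + 2*(2*R))*(2*R) = (R + 4*R)*(2*R) = (5*R)*(2*R) = 10*R²)
H(Y) = 1500 + 6*Y (H(Y) = (10*(-5)² + Y)*6 = (10*25 + Y)*6 = (250 + Y)*6 = 1500 + 6*Y)
V(S) = -2 + S*(3 + S)
V(H(B(-2)))² = (-2 + (1500 + 6*5)² + 3*(1500 + 6*5))² = (-2 + (1500 + 30)² + 3*(1500 + 30))² = (-2 + 1530² + 3*1530)² = (-2 + 2340900 + 4590)² = 2345488² = 5501313958144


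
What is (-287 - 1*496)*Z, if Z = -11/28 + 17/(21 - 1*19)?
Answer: -177741/28 ≈ -6347.9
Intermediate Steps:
Z = 227/28 (Z = -11*1/28 + 17/(21 - 19) = -11/28 + 17/2 = 227/28 ≈ 8.1071)
(-287 - 1*496)*Z = (-287 - 1*496)*(227/28) = (-287 - 496)*(227/28) = -783*227/28 = -177741/28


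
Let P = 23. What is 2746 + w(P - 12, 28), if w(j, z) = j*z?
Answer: 3054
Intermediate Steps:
2746 + w(P - 12, 28) = 2746 + (23 - 12)*28 = 2746 + 11*28 = 2746 + 308 = 3054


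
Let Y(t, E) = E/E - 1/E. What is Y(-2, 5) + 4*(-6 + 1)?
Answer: -96/5 ≈ -19.200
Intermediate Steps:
Y(t, E) = 1 - 1/E
Y(-2, 5) + 4*(-6 + 1) = (-1 + 5)/5 + 4*(-6 + 1) = (1/5)*4 + 4*(-5) = 4/5 - 20 = -96/5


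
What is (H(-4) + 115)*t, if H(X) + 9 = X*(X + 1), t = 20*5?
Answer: 11800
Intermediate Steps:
t = 100
H(X) = -9 + X*(1 + X) (H(X) = -9 + X*(X + 1) = -9 + X*(1 + X))
(H(-4) + 115)*t = ((-9 - 4 + (-4)²) + 115)*100 = ((-9 - 4 + 16) + 115)*100 = (3 + 115)*100 = 118*100 = 11800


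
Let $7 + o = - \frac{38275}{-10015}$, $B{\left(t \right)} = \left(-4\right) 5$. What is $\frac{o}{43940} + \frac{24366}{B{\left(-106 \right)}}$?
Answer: $- \frac{26806201668}{22002955} \approx -1218.3$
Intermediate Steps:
$B{\left(t \right)} = -20$
$o = - \frac{6366}{2003}$ ($o = -7 - \frac{38275}{-10015} = -7 - - \frac{7655}{2003} = -7 + \frac{7655}{2003} = - \frac{6366}{2003} \approx -3.1782$)
$\frac{o}{43940} + \frac{24366}{B{\left(-106 \right)}} = - \frac{6366}{2003 \cdot 43940} + \frac{24366}{-20} = \left(- \frac{6366}{2003}\right) \frac{1}{43940} + 24366 \left(- \frac{1}{20}\right) = - \frac{3183}{44005910} - \frac{12183}{10} = - \frac{26806201668}{22002955}$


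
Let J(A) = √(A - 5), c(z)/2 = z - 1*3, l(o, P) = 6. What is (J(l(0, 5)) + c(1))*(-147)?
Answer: 441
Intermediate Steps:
c(z) = -6 + 2*z (c(z) = 2*(z - 1*3) = 2*(z - 3) = 2*(-3 + z) = -6 + 2*z)
J(A) = √(-5 + A)
(J(l(0, 5)) + c(1))*(-147) = (√(-5 + 6) + (-6 + 2*1))*(-147) = (√1 + (-6 + 2))*(-147) = (1 - 4)*(-147) = -3*(-147) = 441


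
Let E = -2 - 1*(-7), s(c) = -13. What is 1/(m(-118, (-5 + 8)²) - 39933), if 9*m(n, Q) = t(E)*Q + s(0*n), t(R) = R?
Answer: -9/359365 ≈ -2.5044e-5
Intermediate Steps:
E = 5 (E = -2 + 7 = 5)
m(n, Q) = -13/9 + 5*Q/9 (m(n, Q) = (5*Q - 13)/9 = (-13 + 5*Q)/9 = -13/9 + 5*Q/9)
1/(m(-118, (-5 + 8)²) - 39933) = 1/((-13/9 + 5*(-5 + 8)²/9) - 39933) = 1/((-13/9 + (5/9)*3²) - 39933) = 1/((-13/9 + (5/9)*9) - 39933) = 1/((-13/9 + 5) - 39933) = 1/(32/9 - 39933) = 1/(-359365/9) = -9/359365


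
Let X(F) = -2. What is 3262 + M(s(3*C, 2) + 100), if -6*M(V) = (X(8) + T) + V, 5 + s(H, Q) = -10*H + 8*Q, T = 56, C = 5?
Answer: 6519/2 ≈ 3259.5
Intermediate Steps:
s(H, Q) = -5 - 10*H + 8*Q (s(H, Q) = -5 + (-10*H + 8*Q) = -5 - 10*H + 8*Q)
M(V) = -9 - V/6 (M(V) = -((-2 + 56) + V)/6 = -(54 + V)/6 = -9 - V/6)
3262 + M(s(3*C, 2) + 100) = 3262 + (-9 - ((-5 - 30*5 + 8*2) + 100)/6) = 3262 + (-9 - ((-5 - 10*15 + 16) + 100)/6) = 3262 + (-9 - ((-5 - 150 + 16) + 100)/6) = 3262 + (-9 - (-139 + 100)/6) = 3262 + (-9 - ⅙*(-39)) = 3262 + (-9 + 13/2) = 3262 - 5/2 = 6519/2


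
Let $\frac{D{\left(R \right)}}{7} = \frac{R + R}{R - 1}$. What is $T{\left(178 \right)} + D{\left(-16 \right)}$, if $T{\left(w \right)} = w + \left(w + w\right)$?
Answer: $\frac{9302}{17} \approx 547.18$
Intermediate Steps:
$T{\left(w \right)} = 3 w$ ($T{\left(w \right)} = w + 2 w = 3 w$)
$D{\left(R \right)} = \frac{14 R}{-1 + R}$ ($D{\left(R \right)} = 7 \frac{R + R}{R - 1} = 7 \frac{2 R}{-1 + R} = \frac{14 R}{-1 + R}$)
$T{\left(178 \right)} + D{\left(-16 \right)} = 3 \cdot 178 + 14 \left(-16\right) \frac{1}{-1 - 16} = 534 + 14 \left(-16\right) \frac{1}{-17} = 534 + 14 \left(-16\right) \left(- \frac{1}{17}\right) = 534 + \frac{224}{17} = \frac{9302}{17}$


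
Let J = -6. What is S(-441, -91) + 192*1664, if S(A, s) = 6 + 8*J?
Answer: 319446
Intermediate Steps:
S(A, s) = -42 (S(A, s) = 6 + 8*(-6) = 6 - 48 = -42)
S(-441, -91) + 192*1664 = -42 + 192*1664 = -42 + 319488 = 319446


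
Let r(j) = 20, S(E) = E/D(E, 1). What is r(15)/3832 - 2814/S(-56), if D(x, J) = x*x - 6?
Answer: 75338320/479 ≈ 1.5728e+5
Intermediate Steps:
D(x, J) = -6 + x² (D(x, J) = x² - 6 = -6 + x²)
S(E) = E/(-6 + E²)
r(15)/3832 - 2814/S(-56) = 20/3832 - 2814/((-56/(-6 + (-56)²))) = 20*(1/3832) - 2814/((-56/(-6 + 3136))) = 5/958 - 2814/((-56/3130)) = 5/958 - 2814/((-56*1/3130)) = 5/958 - 2814/(-28/1565) = 5/958 - 2814*(-1565/28) = 5/958 + 314565/2 = 75338320/479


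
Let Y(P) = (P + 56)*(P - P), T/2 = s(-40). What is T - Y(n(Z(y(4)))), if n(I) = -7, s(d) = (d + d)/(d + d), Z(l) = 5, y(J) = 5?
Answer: 2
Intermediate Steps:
s(d) = 1 (s(d) = (2*d)/((2*d)) = (2*d)*(1/(2*d)) = 1)
T = 2 (T = 2*1 = 2)
Y(P) = 0 (Y(P) = (56 + P)*0 = 0)
T - Y(n(Z(y(4)))) = 2 - 1*0 = 2 + 0 = 2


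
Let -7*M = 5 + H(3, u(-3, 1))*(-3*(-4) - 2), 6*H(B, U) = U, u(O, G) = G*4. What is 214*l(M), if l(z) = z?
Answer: -1070/3 ≈ -356.67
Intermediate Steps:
u(O, G) = 4*G
H(B, U) = U/6
M = -5/3 (M = -(5 + ((4*1)/6)*(-3*(-4) - 2))/7 = -(5 + ((⅙)*4)*(12 - 2))/7 = -(5 + (⅔)*10)/7 = -(5 + 20/3)/7 = -⅐*35/3 = -5/3 ≈ -1.6667)
214*l(M) = 214*(-5/3) = -1070/3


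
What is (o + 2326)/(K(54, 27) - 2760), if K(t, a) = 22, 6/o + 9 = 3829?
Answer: -4442663/5229580 ≈ -0.84953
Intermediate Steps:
o = 3/1910 (o = 6/(-9 + 3829) = 6/3820 = 6*(1/3820) = 3/1910 ≈ 0.0015707)
(o + 2326)/(K(54, 27) - 2760) = (3/1910 + 2326)/(22 - 2760) = (4442663/1910)/(-2738) = (4442663/1910)*(-1/2738) = -4442663/5229580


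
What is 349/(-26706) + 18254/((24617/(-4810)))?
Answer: -2344841859773/657421602 ≈ -3566.7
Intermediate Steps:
349/(-26706) + 18254/((24617/(-4810))) = 349*(-1/26706) + 18254/((24617*(-1/4810))) = -349/26706 + 18254/(-24617/4810) = -349/26706 + 18254*(-4810/24617) = -349/26706 - 87801740/24617 = -2344841859773/657421602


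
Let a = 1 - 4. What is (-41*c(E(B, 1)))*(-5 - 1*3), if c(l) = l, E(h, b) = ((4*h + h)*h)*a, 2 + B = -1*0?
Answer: -19680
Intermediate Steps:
a = -3
B = -2 (B = -2 - 1*0 = -2 + 0 = -2)
E(h, b) = -15*h² (E(h, b) = ((4*h + h)*h)*(-3) = ((5*h)*h)*(-3) = (5*h²)*(-3) = -15*h²)
(-41*c(E(B, 1)))*(-5 - 1*3) = (-(-615)*(-2)²)*(-5 - 1*3) = (-(-615)*4)*(-5 - 3) = -41*(-60)*(-8) = 2460*(-8) = -19680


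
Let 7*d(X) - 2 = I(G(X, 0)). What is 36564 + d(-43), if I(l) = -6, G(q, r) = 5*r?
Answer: 255944/7 ≈ 36563.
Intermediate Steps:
d(X) = -4/7 (d(X) = 2/7 + (⅐)*(-6) = 2/7 - 6/7 = -4/7)
36564 + d(-43) = 36564 - 4/7 = 255944/7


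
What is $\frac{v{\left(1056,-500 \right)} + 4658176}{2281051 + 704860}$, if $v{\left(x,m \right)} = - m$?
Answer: $\frac{4658676}{2985911} \approx 1.5602$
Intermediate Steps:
$\frac{v{\left(1056,-500 \right)} + 4658176}{2281051 + 704860} = \frac{\left(-1\right) \left(-500\right) + 4658176}{2281051 + 704860} = \frac{500 + 4658176}{2985911} = 4658676 \cdot \frac{1}{2985911} = \frac{4658676}{2985911}$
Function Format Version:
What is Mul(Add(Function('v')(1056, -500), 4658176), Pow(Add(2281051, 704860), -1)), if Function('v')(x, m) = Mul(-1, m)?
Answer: Rational(4658676, 2985911) ≈ 1.5602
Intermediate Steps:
Mul(Add(Function('v')(1056, -500), 4658176), Pow(Add(2281051, 704860), -1)) = Mul(Add(Mul(-1, -500), 4658176), Pow(Add(2281051, 704860), -1)) = Mul(Add(500, 4658176), Pow(2985911, -1)) = Mul(4658676, Rational(1, 2985911)) = Rational(4658676, 2985911)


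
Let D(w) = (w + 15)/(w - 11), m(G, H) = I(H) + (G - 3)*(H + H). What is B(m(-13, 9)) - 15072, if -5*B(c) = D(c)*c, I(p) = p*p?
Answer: -8194368/545 ≈ -15036.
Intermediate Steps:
I(p) = p²
m(G, H) = H² + 2*H*(-3 + G) (m(G, H) = H² + (G - 3)*(H + H) = H² + (-3 + G)*(2*H) = H² + 2*H*(-3 + G))
D(w) = (15 + w)/(-11 + w)
B(c) = -c*(15 + c)/(5*(-11 + c)) (B(c) = -(15 + c)/(-11 + c)*c/5 = -c*(15 + c)/(5*(-11 + c)))
B(m(-13, 9)) - 15072 = -9*(-6 + 9 + 2*(-13))*(15 + 9*(-6 + 9 + 2*(-13)))/(-55 + 5*(9*(-6 + 9 + 2*(-13)))) - 15072 = -9*(-6 + 9 - 26)*(15 + 9*(-6 + 9 - 26))/(-55 + 5*(9*(-6 + 9 - 26))) - 15072 = -9*(-23)*(15 + 9*(-23))/(-55 + 5*(9*(-23))) - 15072 = -1*(-207)*(15 - 207)/(-55 + 5*(-207)) - 15072 = -1*(-207)*(-192)/(-55 - 1035) - 15072 = -1*(-207)*(-192)/(-1090) - 15072 = -1*(-207)*(-1/1090)*(-192) - 15072 = 19872/545 - 15072 = -8194368/545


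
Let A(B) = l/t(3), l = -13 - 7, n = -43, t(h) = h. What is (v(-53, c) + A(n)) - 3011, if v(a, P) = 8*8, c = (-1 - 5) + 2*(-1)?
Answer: -8861/3 ≈ -2953.7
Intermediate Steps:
c = -8 (c = -6 - 2 = -8)
l = -20
A(B) = -20/3
v(a, P) = 64
(v(-53, c) + A(n)) - 3011 = (64 - 20/3) - 3011 = 172/3 - 3011 = -8861/3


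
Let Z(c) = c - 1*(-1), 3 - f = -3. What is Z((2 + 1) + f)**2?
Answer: 100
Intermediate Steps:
f = 6 (f = 3 - 1*(-3) = 3 + 3 = 6)
Z(c) = 1 + c (Z(c) = c + 1 = 1 + c)
Z((2 + 1) + f)**2 = (1 + ((2 + 1) + 6))**2 = (1 + (3 + 6))**2 = (1 + 9)**2 = 10**2 = 100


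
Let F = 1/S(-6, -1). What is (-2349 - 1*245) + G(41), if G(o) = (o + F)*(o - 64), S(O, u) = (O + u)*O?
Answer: -148577/42 ≈ -3537.5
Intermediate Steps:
S(O, u) = O*(O + u)
F = 1/42 (F = 1/(-6*(-6 - 1)) = 1/(-6*(-7)) = 1/42 ≈ 0.023810)
G(o) = (-64 + o)*(1/42 + o) (G(o) = (o + 1/42)*(o - 64) = (1/42 + o)*(-64 + o) = (-64 + o)*(1/42 + o))
(-2349 - 1*245) + G(41) = (-2349 - 1*245) + (-32/21 + 41**2 - 2687/42*41) = (-2349 - 245) + (-32/21 + 1681 - 110167/42) = -2594 - 39629/42 = -148577/42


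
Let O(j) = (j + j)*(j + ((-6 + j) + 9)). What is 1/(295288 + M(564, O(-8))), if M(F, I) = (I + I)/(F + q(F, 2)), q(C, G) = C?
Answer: 141/41635660 ≈ 3.3865e-6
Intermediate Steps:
O(j) = 2*j*(3 + 2*j) (O(j) = (2*j)*(j + (3 + j)) = (2*j)*(3 + 2*j) = 2*j*(3 + 2*j))
M(F, I) = I/F (M(F, I) = (I + I)/(F + F) = (2*I)/((2*F)) = (2*I)*(1/(2*F)) = I/F)
1/(295288 + M(564, O(-8))) = 1/(295288 + (2*(-8)*(3 + 2*(-8)))/564) = 1/(295288 + (2*(-8)*(3 - 16))*(1/564)) = 1/(295288 + (2*(-8)*(-13))*(1/564)) = 1/(295288 + 208*(1/564)) = 1/(295288 + 52/141) = 1/(41635660/141) = 141/41635660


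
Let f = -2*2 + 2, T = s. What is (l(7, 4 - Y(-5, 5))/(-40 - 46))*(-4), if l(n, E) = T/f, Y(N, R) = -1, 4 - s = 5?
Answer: 1/43 ≈ 0.023256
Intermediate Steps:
s = -1 (s = 4 - 1*5 = 4 - 5 = -1)
T = -1
f = -2 (f = -4 + 2 = -2)
l(n, E) = ½ (l(n, E) = -1/(-2) = -1*(-½) = ½)
(l(7, 4 - Y(-5, 5))/(-40 - 46))*(-4) = ((½)/(-40 - 46))*(-4) = ((½)/(-86))*(-4) = -1/86*½*(-4) = -1/172*(-4) = 1/43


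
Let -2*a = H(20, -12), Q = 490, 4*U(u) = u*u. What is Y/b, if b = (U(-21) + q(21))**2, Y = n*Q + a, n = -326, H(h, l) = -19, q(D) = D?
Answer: -851896/91875 ≈ -9.2723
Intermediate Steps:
U(u) = u**2/4 (U(u) = (u*u)/4 = u**2/4)
a = 19/2 (a = -1/2*(-19) = 19/2 ≈ 9.5000)
Y = -319461/2 (Y = -326*490 + 19/2 = -159740 + 19/2 = -319461/2 ≈ -1.5973e+5)
b = 275625/16 (b = ((1/4)*(-21)**2 + 21)**2 = ((1/4)*441 + 21)**2 = (441/4 + 21)**2 = (525/4)**2 = 275625/16 ≈ 17227.)
Y/b = -319461/(2*275625/16) = -319461/2*16/275625 = -851896/91875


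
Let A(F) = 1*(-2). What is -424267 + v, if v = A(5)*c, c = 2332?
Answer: -428931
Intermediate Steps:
A(F) = -2
v = -4664 (v = -2*2332 = -4664)
-424267 + v = -424267 - 4664 = -428931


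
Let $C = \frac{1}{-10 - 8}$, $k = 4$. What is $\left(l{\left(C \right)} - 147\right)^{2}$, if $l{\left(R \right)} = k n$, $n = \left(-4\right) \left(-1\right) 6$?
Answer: $2601$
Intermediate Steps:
$n = 24$ ($n = 4 \cdot 6 = 24$)
$C = - \frac{1}{18}$ ($C = \frac{1}{-18} = - \frac{1}{18} \approx -0.055556$)
$l{\left(R \right)} = 96$ ($l{\left(R \right)} = 4 \cdot 24 = 96$)
$\left(l{\left(C \right)} - 147\right)^{2} = \left(96 - 147\right)^{2} = \left(-51\right)^{2} = 2601$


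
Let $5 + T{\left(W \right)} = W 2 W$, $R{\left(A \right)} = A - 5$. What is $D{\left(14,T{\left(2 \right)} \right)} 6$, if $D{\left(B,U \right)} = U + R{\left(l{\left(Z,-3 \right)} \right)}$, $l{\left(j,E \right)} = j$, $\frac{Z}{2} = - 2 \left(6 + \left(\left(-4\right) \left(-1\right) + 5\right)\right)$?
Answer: $-372$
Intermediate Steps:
$Z = -60$ ($Z = 2 \left(- 2 \left(6 + \left(\left(-4\right) \left(-1\right) + 5\right)\right)\right) = 2 \left(- 2 \left(6 + \left(4 + 5\right)\right)\right) = 2 \left(- 2 \left(6 + 9\right)\right) = 2 \left(\left(-2\right) 15\right) = 2 \left(-30\right) = -60$)
$R{\left(A \right)} = -5 + A$ ($R{\left(A \right)} = A - 5 = -5 + A$)
$T{\left(W \right)} = -5 + 2 W^{2}$ ($T{\left(W \right)} = -5 + W 2 W = -5 + 2 W W = -5 + 2 W^{2}$)
$D{\left(B,U \right)} = -65 + U$ ($D{\left(B,U \right)} = U - 65 = -65 + U$)
$D{\left(14,T{\left(2 \right)} \right)} 6 = \left(-65 - \left(5 - 2 \cdot 2^{2}\right)\right) 6 = \left(-65 + \left(-5 + 2 \cdot 4\right)\right) 6 = \left(-65 + \left(-5 + 8\right)\right) 6 = \left(-65 + 3\right) 6 = \left(-62\right) 6 = -372$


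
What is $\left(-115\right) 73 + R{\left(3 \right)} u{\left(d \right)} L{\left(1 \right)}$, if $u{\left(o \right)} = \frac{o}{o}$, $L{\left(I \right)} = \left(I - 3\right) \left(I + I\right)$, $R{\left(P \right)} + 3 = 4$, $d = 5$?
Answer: $-8399$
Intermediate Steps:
$R{\left(P \right)} = 1$ ($R{\left(P \right)} = -3 + 4 = 1$)
$L{\left(I \right)} = 2 I \left(-3 + I\right)$ ($L{\left(I \right)} = \left(-3 + I\right) 2 I = 2 I \left(-3 + I\right)$)
$u{\left(o \right)} = 1$
$\left(-115\right) 73 + R{\left(3 \right)} u{\left(d \right)} L{\left(1 \right)} = \left(-115\right) 73 + 1 \cdot 1 \cdot 2 \cdot 1 \left(-3 + 1\right) = -8395 + 1 \cdot 2 \cdot 1 \left(-2\right) = -8395 + 1 \left(-4\right) = -8395 - 4 = -8399$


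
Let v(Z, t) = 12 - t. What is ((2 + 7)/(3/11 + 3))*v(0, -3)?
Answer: 165/4 ≈ 41.250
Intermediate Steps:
((2 + 7)/(3/11 + 3))*v(0, -3) = ((2 + 7)/(3/11 + 3))*(12 - 1*(-3)) = (9/(3*(1/11) + 3))*(12 + 3) = (9/(3/11 + 3))*15 = (9/(36/11))*15 = (9*(11/36))*15 = (11/4)*15 = 165/4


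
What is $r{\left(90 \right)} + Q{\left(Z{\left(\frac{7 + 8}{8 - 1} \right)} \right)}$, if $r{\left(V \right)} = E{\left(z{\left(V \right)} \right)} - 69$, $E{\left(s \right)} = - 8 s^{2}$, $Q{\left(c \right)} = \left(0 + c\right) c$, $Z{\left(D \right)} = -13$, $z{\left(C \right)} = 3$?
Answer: $28$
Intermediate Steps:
$Q{\left(c \right)} = c^{2}$ ($Q{\left(c \right)} = c c = c^{2}$)
$r{\left(V \right)} = -141$ ($r{\left(V \right)} = - 8 \cdot 3^{2} - 69 = \left(-8\right) 9 - 69 = -72 - 69 = -141$)
$r{\left(90 \right)} + Q{\left(Z{\left(\frac{7 + 8}{8 - 1} \right)} \right)} = -141 + \left(-13\right)^{2} = -141 + 169 = 28$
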